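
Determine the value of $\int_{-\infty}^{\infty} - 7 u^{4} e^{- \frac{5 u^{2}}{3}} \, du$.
$- \frac{189 \sqrt{15} \sqrt{\pi}}{500}$

Consider the simpler parametrised integral
$$J(a) = \int_{-\infty}^{\infty} - 7 e^{- a u^{2}} \, du = - \frac{7 \sqrt{\pi}}{\sqrt{a}}.$$

Differentiating under the integral sign brings down a factor of $(-u^2)$:
$$\frac{dJ}{da} = \int_{-\infty}^{\infty} 7 u^{2} e^{- a u^{2}} \, du = \frac{7 \sqrt{\pi}}{2 a^{\frac{3}{2}}}.$$

Repeating twice in total — each differentiation brings down another $(-u^2)$ — gives
$$\frac{d^{2}J}{da^{2}} = \int_{-\infty}^{\infty} - 7 u^{4} e^{- a u^{2}} \, du = - \frac{21 \sqrt{\pi}}{4 a^{\frac{5}{2}}},$$
and the integrand here is exactly the target integrand, so $I = - \frac{21 \sqrt{\pi}}{4 a^{\frac{5}{2}}}$.

Setting $a = \frac{5}{3}$:
$$I = - \frac{189 \sqrt{15} \sqrt{\pi}}{500}.$$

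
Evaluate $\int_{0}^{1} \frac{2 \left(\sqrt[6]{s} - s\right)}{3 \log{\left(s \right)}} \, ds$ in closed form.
$\log{\left(\frac{\sqrt[3]{12} \cdot 7^{\frac{2}{3}}}{12} \right)}$

Consider the one-parameter family: let $I(a) = \int_{0}^{1} \frac{2 \left(- s + s^{a}\right)}{3 \log{\left(s \right)}} \, ds$.

Since $\dfrac{\partial}{\partial a}\,s^{a} = s^{a} \ln s$, the $\ln s$ in the denominator cancels and
$$\frac{dI}{da} = \int_{0}^{1} \frac{2}{3} s^{a} \, ds = \frac{2}{3} \left[\frac{s^{a+1}}{a+1}\right]_0^1 = \frac{2}{3 \left(a + 1\right)}.$$

Integrating with respect to $a$ gives $I(a) = \frac{2 \log{\left(a + 1 \right)}}{3} - \frac{2 \log{\left(2 \right)}}{3} + C$.

At $a = 1$ the integrand is identically $0$, so $I(1) = 0$. The closed form gives $0$, hence $C = 0$.

Setting $a = \frac{1}{6}$:
$$I = \log{\left(\frac{\sqrt[3]{12} \cdot 7^{\frac{2}{3}}}{12} \right)}.$$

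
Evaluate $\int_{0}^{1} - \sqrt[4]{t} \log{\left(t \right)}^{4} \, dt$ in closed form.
$- \frac{24576}{3125}$

Start from the elementary integral
$$J(a) = \int_{0}^{1} - t^{a} \, dt = - \frac{1}{a + 1}.$$

Differentiating under the integral sign brings down a factor of $\ln t$:
$$\frac{dJ}{da} = \int_{0}^{1} - t^{a} \log{\left(t \right)} \, dt = \frac{1}{\left(a + 1\right)^{2}}.$$

Repeating $4$ times in total — each differentiation brings down another $\ln t$ — gives
$$\frac{d^{4}J}{da^{4}} = \int_{0}^{1} - t^{a} \log{\left(t \right)}^{4} \, dt = - \frac{24}{\left(a + 1\right)^{5}},$$
and the integrand here is exactly the target integrand, so $I = - \frac{24}{\left(a + 1\right)^{5}}$.

Setting $a = \frac{1}{4}$:
$$I = - \frac{24576}{3125}.$$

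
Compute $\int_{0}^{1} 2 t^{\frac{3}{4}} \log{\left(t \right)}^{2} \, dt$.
$\frac{256}{343}$

Begin with the known integral
$$J(a) = \int_{0}^{1} 2 t^{a} \, dt = \frac{2}{a + 1}.$$

Differentiating under the integral sign brings down a factor of $\ln t$:
$$\frac{dJ}{da} = \int_{0}^{1} 2 t^{a} \log{\left(t \right)} \, dt = - \frac{2}{\left(a + 1\right)^{2}}.$$

Repeating twice in total — each differentiation brings down another $\ln t$ — gives
$$\frac{d^{2}J}{da^{2}} = \int_{0}^{1} 2 t^{a} \log{\left(t \right)}^{2} \, dt = \frac{4}{\left(a + 1\right)^{3}},$$
and the integrand here is exactly the target integrand, so $I = \frac{4}{\left(a + 1\right)^{3}}$.

Setting $a = \frac{3}{4}$:
$$I = \frac{256}{343}.$$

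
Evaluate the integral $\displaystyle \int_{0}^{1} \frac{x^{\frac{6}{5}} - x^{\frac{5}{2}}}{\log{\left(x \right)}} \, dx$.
$- \log{\left(35 \right)} + \log{\left(22 \right)}$

Replace the exponent $\frac{5}{2}$ by a parameter $a$: let $I(a) = \int_{0}^{1} \frac{x^{\frac{6}{5}} - x^{a}}{\log{\left(x \right)}} \, dx$.

Since $\dfrac{\partial}{\partial a}\,x^{a} = x^{a} \ln x$, the $\ln x$ in the denominator cancels and
$$\frac{dI}{da} = \int_{0}^{1} -1 x^{a} \, dx = -1 \left[\frac{x^{a+1}}{a+1}\right]_0^1 = - \frac{1}{a + 1}.$$

Integrating with respect to $a$ gives $I(a) = - \log{\left(\frac{5 a}{11} + \frac{5}{11} \right)} + C$.

At $a = \frac{6}{5}$ the integrand is identically $0$, so $I(\frac{6}{5}) = 0$. The closed form gives $0$, hence $C = 0$.

Setting $a = \frac{5}{2}$:
$$I = - \log{\left(35 \right)} + \log{\left(22 \right)}.$$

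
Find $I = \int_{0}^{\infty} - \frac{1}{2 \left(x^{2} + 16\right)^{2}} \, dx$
$- \frac{\pi}{512}$

Recall the elementary integral
$$J(a) = \int_{0}^{\infty} - \frac{1}{2 \left(a^{2} + x^{2}\right)} \, dx = - \frac{\pi}{4 a}.$$

Differentiating under the integral sign with respect to $a$,
$$\frac{dJ}{da} = \int_{0}^{\infty} \frac{a}{\left(a^{2} + x^{2}\right)^{2}} \, dx = \frac{\pi}{4 a^{2}},$$
so $\int_{0}^{\infty} - \frac{1}{2 \left(a^{2} + x^{2}\right)^{2}} \, dx = - \frac{\pi}{8 a^{3}}$.

Setting $a = 4$:
$$I = - \frac{\pi}{512}.$$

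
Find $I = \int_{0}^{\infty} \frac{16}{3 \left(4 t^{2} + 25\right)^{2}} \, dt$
$\frac{2 \pi}{375}$

Recall the elementary integral
$$J(a) = \int_{0}^{\infty} \frac{1}{3 \left(a^{2} + t^{2}\right)} \, dt = \frac{\pi}{6 a}.$$

Differentiating under the integral sign with respect to $a$,
$$\frac{dJ}{da} = \int_{0}^{\infty} - \frac{2 a}{3 \left(a^{2} + t^{2}\right)^{2}} \, dt = - \frac{\pi}{6 a^{2}},$$
so $\int_{0}^{\infty} \frac{1}{3 \left(a^{2} + t^{2}\right)^{2}} \, dt = \frac{\pi}{12 a^{3}}$.

Setting $a = \frac{5}{2}$:
$$I = \frac{2 \pi}{375}.$$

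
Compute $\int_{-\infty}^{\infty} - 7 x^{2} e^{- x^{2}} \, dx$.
$- \frac{7 \sqrt{\pi}}{2}$

Start from the elementary integral
$$J(a) = \int_{-\infty}^{\infty} - 7 e^{- a x^{2}} \, dx = - \frac{7 \sqrt{\pi}}{\sqrt{a}}.$$

Differentiating under the integral sign brings down a factor of $(-x^2)$:
$$\frac{dJ}{da} = \int_{-\infty}^{\infty} 7 x^{2} e^{- a x^{2}} \, dx = \frac{7 \sqrt{\pi}}{2 a^{\frac{3}{2}}}.$$

The integral on the left is $-I$, so $I = - \frac{7 \sqrt{\pi}}{2 a^{\frac{3}{2}}}$.

Setting $a = 1$:
$$I = - \frac{7 \sqrt{\pi}}{2}.$$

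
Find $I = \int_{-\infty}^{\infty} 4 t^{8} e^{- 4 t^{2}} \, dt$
$\frac{105 \sqrt{\pi}}{2048}$

Consider the simpler parametrised integral
$$J(a) = \int_{-\infty}^{\infty} 4 e^{- a t^{2}} \, dt = \frac{4 \sqrt{\pi}}{\sqrt{a}}.$$

Differentiating under the integral sign brings down a factor of $(-t^2)$:
$$\frac{dJ}{da} = \int_{-\infty}^{\infty} - 4 t^{2} e^{- a t^{2}} \, dt = - \frac{2 \sqrt{\pi}}{a^{\frac{3}{2}}}.$$

Repeating $4$ times in total — each differentiation brings down another $(-t^2)$ — gives
$$\frac{d^{4}J}{da^{4}} = \int_{-\infty}^{\infty} 4 t^{8} e^{- a t^{2}} \, dt = \frac{105 \sqrt{\pi}}{4 a^{\frac{9}{2}}},$$
and the integrand here is exactly the target integrand, so $I = \frac{105 \sqrt{\pi}}{4 a^{\frac{9}{2}}}$.

Setting $a = 4$:
$$I = \frac{105 \sqrt{\pi}}{2048}.$$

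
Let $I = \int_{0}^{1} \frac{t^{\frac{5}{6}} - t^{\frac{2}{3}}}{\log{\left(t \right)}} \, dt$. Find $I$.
$- \log{\left(10 \right)} + \log{\left(11 \right)}$

Introduce a parameter $a$ in the exponent: let $I(a) = \int_{0}^{1} \frac{t^{\frac{5}{6}} - t^{a}}{\log{\left(t \right)}} \, dt$.

Since $\dfrac{\partial}{\partial a}\,t^{a} = t^{a} \ln t$, the $\ln t$ in the denominator cancels and
$$\frac{dI}{da} = \int_{0}^{1} -1 t^{a} \, dt = -1 \left[\frac{t^{a+1}}{a+1}\right]_0^1 = - \frac{1}{a + 1}.$$

Integrating with respect to $a$ gives $I(a) = - \log{\left(\frac{6 a}{11} + \frac{6}{11} \right)} + C$.

At $a = \frac{5}{6}$ the integrand is identically $0$, so $I(\frac{5}{6}) = 0$. The closed form gives $0$, hence $C = 0$.

Setting $a = \frac{2}{3}$:
$$I = - \log{\left(10 \right)} + \log{\left(11 \right)}.$$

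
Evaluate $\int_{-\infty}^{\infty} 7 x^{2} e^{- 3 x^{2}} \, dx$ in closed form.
$\frac{7 \sqrt{3} \sqrt{\pi}}{18}$

Start from the elementary integral
$$J(a) = \int_{-\infty}^{\infty} 7 e^{- a x^{2}} \, dx = \frac{7 \sqrt{\pi}}{\sqrt{a}}.$$

Differentiating under the integral sign brings down a factor of $(-x^2)$:
$$\frac{dJ}{da} = \int_{-\infty}^{\infty} - 7 x^{2} e^{- a x^{2}} \, dx = - \frac{7 \sqrt{\pi}}{2 a^{\frac{3}{2}}}.$$

The integral on the left is $-I$, so $I = \frac{7 \sqrt{\pi}}{2 a^{\frac{3}{2}}}$.

Setting $a = 3$:
$$I = \frac{7 \sqrt{3} \sqrt{\pi}}{18}.$$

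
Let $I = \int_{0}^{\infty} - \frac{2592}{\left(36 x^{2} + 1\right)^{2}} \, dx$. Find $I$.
$- 108 \pi$

Recall the elementary integral
$$J(a) = \int_{0}^{\infty} - \frac{2}{a^{2} + x^{2}} \, dx = - \frac{\pi}{a}.$$

Differentiating under the integral sign with respect to $a$,
$$\frac{dJ}{da} = \int_{0}^{\infty} \frac{4 a}{\left(a^{2} + x^{2}\right)^{2}} \, dx = \frac{\pi}{a^{2}},$$
so $\int_{0}^{\infty} - \frac{2}{\left(a^{2} + x^{2}\right)^{2}} \, dx = - \frac{\pi}{2 a^{3}}$.

Setting $a = \frac{1}{6}$:
$$I = - 108 \pi.$$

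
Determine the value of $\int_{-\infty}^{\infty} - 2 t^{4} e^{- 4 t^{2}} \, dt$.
$- \frac{3 \sqrt{\pi}}{64}$

Consider the simpler parametrised integral
$$J(a) = \int_{-\infty}^{\infty} - 2 e^{- a t^{2}} \, dt = - \frac{2 \sqrt{\pi}}{\sqrt{a}}.$$

Differentiating under the integral sign brings down a factor of $(-t^2)$:
$$\frac{dJ}{da} = \int_{-\infty}^{\infty} 2 t^{2} e^{- a t^{2}} \, dt = \frac{\sqrt{\pi}}{a^{\frac{3}{2}}}.$$

Repeating twice in total — each differentiation brings down another $(-t^2)$ — gives
$$\frac{d^{2}J}{da^{2}} = \int_{-\infty}^{\infty} - 2 t^{4} e^{- a t^{2}} \, dt = - \frac{3 \sqrt{\pi}}{2 a^{\frac{5}{2}}},$$
and the integrand here is exactly the target integrand, so $I = - \frac{3 \sqrt{\pi}}{2 a^{\frac{5}{2}}}$.

Setting $a = 4$:
$$I = - \frac{3 \sqrt{\pi}}{64}.$$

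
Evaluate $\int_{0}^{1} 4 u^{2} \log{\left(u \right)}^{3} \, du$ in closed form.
$- \frac{8}{27}$

Start from the elementary integral
$$J(a) = \int_{0}^{1} 4 u^{a} \, du = \frac{4}{a + 1}.$$

Differentiating under the integral sign brings down a factor of $\ln u$:
$$\frac{dJ}{da} = \int_{0}^{1} 4 u^{a} \log{\left(u \right)} \, du = - \frac{4}{\left(a + 1\right)^{2}}.$$

Repeating $3$ times in total — each differentiation brings down another $\ln u$ — gives
$$\frac{d^{3}J}{da^{3}} = \int_{0}^{1} 4 u^{a} \log{\left(u \right)}^{3} \, du = - \frac{24}{\left(a + 1\right)^{4}},$$
and the integrand here is exactly the target integrand, so $I = - \frac{24}{\left(a + 1\right)^{4}}$.

Setting $a = 2$:
$$I = - \frac{8}{27}.$$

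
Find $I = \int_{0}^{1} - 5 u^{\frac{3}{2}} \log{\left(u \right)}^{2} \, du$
$- \frac{16}{25}$

Start from the elementary integral
$$J(a) = \int_{0}^{1} - 5 u^{a} \, du = - \frac{5}{a + 1}.$$

Differentiating under the integral sign brings down a factor of $\ln u$:
$$\frac{dJ}{da} = \int_{0}^{1} - 5 u^{a} \log{\left(u \right)} \, du = \frac{5}{\left(a + 1\right)^{2}}.$$

Repeating twice in total — each differentiation brings down another $\ln u$ — gives
$$\frac{d^{2}J}{da^{2}} = \int_{0}^{1} - 5 u^{a} \log{\left(u \right)}^{2} \, du = - \frac{10}{\left(a + 1\right)^{3}},$$
and the integrand here is exactly the target integrand, so $I = - \frac{10}{\left(a + 1\right)^{3}}$.

Setting $a = \frac{3}{2}$:
$$I = - \frac{16}{25}.$$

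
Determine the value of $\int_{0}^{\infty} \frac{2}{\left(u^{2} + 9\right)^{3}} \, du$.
$\frac{\pi}{648}$

Start from the standard arctangent integral
$$J(a) = \int_{0}^{\infty} \frac{2}{a^{2} + u^{2}} \, du = \frac{\pi}{a}.$$

Differentiating under the integral sign with respect to $a$,
$$\frac{dJ}{da} = \int_{0}^{\infty} - \frac{4 a}{\left(a^{2} + u^{2}\right)^{2}} \, du = - \frac{\pi}{a^{2}},$$
so $\int_{0}^{\infty} \frac{2}{\left(a^{2} + u^{2}\right)^{2}} \, du = \frac{\pi}{2 a^{3}}$.

Repeating — each differentiation of $1/(u^2+a^2)^j$ produces $-2ja/(u^2+a^2)^{j+1}$ — and dividing through by $-2ja$ at each step yields, after $2$ differentiations in total,
$$\int_{0}^{\infty} \frac{2}{\left(a^{2} + u^{2}\right)^{3}} \, du = \frac{3 \pi}{8 a^{5}}.$$

Setting $a = 3$:
$$I = \frac{\pi}{648}.$$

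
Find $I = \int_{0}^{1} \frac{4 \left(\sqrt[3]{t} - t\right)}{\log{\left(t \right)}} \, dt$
$- \log{\left(\frac{81}{16} \right)}$

Consider the one-parameter family: let $I(a) = \int_{0}^{1} \frac{4 \left(\sqrt[3]{t} - t^{a}\right)}{\log{\left(t \right)}} \, dt$.

Since $\dfrac{\partial}{\partial a}\,t^{a} = t^{a} \ln t$, the $\ln t$ in the denominator cancels and
$$\frac{dI}{da} = \int_{0}^{1} -4 t^{a} \, dt = -4 \left[\frac{t^{a+1}}{a+1}\right]_0^1 = - \frac{4}{a + 1}.$$

Integrating with respect to $a$ gives $I(a) = - \log{\left(\frac{81 \left(a + 1\right)^{4}}{256} \right)} + C$.

At $a = \frac{1}{3}$ the integrand is identically $0$, so $I(\frac{1}{3}) = 0$. The closed form gives $0$, hence $C = 0$.

Setting $a = 1$:
$$I = - \log{\left(\frac{81}{16} \right)}.$$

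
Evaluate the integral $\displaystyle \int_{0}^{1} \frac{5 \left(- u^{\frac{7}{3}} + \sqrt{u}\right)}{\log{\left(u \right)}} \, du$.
$\log{\left(\frac{59049}{3200000} \right)}$

Introduce a parameter $a$ in the exponent: let $I(a) = \int_{0}^{1} \frac{5 \left(- u^{\frac{7}{3}} + u^{a}\right)}{\log{\left(u \right)}} \, du$.

Since $\dfrac{\partial}{\partial a}\,u^{a} = u^{a} \ln u$, the $\ln u$ in the denominator cancels and
$$\frac{dI}{da} = \int_{0}^{1} 5 u^{a} \, du = 5 \left[\frac{u^{a+1}}{a+1}\right]_0^1 = \frac{5}{a + 1}.$$

Integrating with respect to $a$ gives $I(a) = \log{\left(\frac{243 \left(a + 1\right)^{5}}{100000} \right)} + C$.

At $a = \frac{7}{3}$ the integrand is identically $0$, so $I(\frac{7}{3}) = 0$. The closed form gives $0$, hence $C = 0$.

Setting $a = \frac{1}{2}$:
$$I = \log{\left(\frac{59049}{3200000} \right)}.$$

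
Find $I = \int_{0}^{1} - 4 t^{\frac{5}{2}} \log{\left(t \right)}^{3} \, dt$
$\frac{384}{2401}$

Consider the simpler parametrised integral
$$J(a) = \int_{0}^{1} - 4 t^{a} \, dt = - \frac{4}{a + 1}.$$

Differentiating under the integral sign brings down a factor of $\ln t$:
$$\frac{dJ}{da} = \int_{0}^{1} - 4 t^{a} \log{\left(t \right)} \, dt = \frac{4}{\left(a + 1\right)^{2}}.$$

Repeating $3$ times in total — each differentiation brings down another $\ln t$ — gives
$$\frac{d^{3}J}{da^{3}} = \int_{0}^{1} - 4 t^{a} \log{\left(t \right)}^{3} \, dt = \frac{24}{\left(a + 1\right)^{4}},$$
and the integrand here is exactly the target integrand, so $I = \frac{24}{\left(a + 1\right)^{4}}$.

Setting $a = \frac{5}{2}$:
$$I = \frac{384}{2401}.$$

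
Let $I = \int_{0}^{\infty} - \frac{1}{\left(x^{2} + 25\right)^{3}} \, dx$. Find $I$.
$- \frac{3 \pi}{50000}$

Begin with the known result
$$J(a) = \int_{0}^{\infty} - \frac{1}{a^{2} + x^{2}} \, dx = - \frac{\pi}{2 a}.$$

Differentiating under the integral sign with respect to $a$,
$$\frac{dJ}{da} = \int_{0}^{\infty} \frac{2 a}{\left(a^{2} + x^{2}\right)^{2}} \, dx = \frac{\pi}{2 a^{2}},$$
so $\int_{0}^{\infty} - \frac{1}{\left(a^{2} + x^{2}\right)^{2}} \, dx = - \frac{\pi}{4 a^{3}}$.

Repeating — each differentiation of $1/(x^2+a^2)^j$ produces $-2ja/(x^2+a^2)^{j+1}$ — and dividing through by $-2ja$ at each step yields, after $2$ differentiations in total,
$$\int_{0}^{\infty} - \frac{1}{\left(a^{2} + x^{2}\right)^{3}} \, dx = - \frac{3 \pi}{16 a^{5}}.$$

Setting $a = 5$:
$$I = - \frac{3 \pi}{50000}.$$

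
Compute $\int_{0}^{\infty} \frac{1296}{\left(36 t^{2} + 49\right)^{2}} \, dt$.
$\frac{54 \pi}{343}$

Start from the standard arctangent integral
$$J(a) = \int_{0}^{\infty} \frac{1}{a^{2} + t^{2}} \, dt = \frac{\pi}{2 a}.$$

Differentiating under the integral sign with respect to $a$,
$$\frac{dJ}{da} = \int_{0}^{\infty} - \frac{2 a}{\left(a^{2} + t^{2}\right)^{2}} \, dt = - \frac{\pi}{2 a^{2}},$$
so $\int_{0}^{\infty} \frac{1}{\left(a^{2} + t^{2}\right)^{2}} \, dt = \frac{\pi}{4 a^{3}}$.

Setting $a = \frac{7}{6}$:
$$I = \frac{54 \pi}{343}.$$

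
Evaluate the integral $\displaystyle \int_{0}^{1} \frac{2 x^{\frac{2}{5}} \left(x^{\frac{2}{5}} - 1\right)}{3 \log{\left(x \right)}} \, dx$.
$- \log{\left(\frac{21^{\frac{2}{3}}}{9} \right)}$

Replace the exponent $\frac{2}{5}$ by a parameter $a$: let $I(a) = \int_{0}^{1} \frac{2 \left(x^{\frac{4}{5}} - x^{a}\right)}{3 \log{\left(x \right)}} \, dx$.

Since $\dfrac{\partial}{\partial a}\,x^{a} = x^{a} \ln x$, the $\ln x$ in the denominator cancels and
$$\frac{dI}{da} = \int_{0}^{1} - \frac{2}{3} x^{a} \, dx = - \frac{2}{3} \left[\frac{x^{a+1}}{a+1}\right]_0^1 = - \frac{2}{3 a + 3}.$$

Integrating with respect to $a$ gives $I(a) = - \log{\left(\frac{15^{\frac{2}{3}} \left(a + 1\right)^{\frac{2}{3}}}{9} \right)} + C$.

At $a = \frac{4}{5}$ the integrand is identically $0$, so $I(\frac{4}{5}) = 0$. The closed form gives $0$, hence $C = 0$.

Setting $a = \frac{2}{5}$:
$$I = - \log{\left(\frac{21^{\frac{2}{3}}}{9} \right)}.$$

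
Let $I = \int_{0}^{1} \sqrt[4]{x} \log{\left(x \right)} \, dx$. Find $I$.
$- \frac{16}{25}$

Consider the simpler parametrised integral
$$J(a) = \int_{0}^{1} x^{a} \, dx = \frac{1}{a + 1}.$$

Differentiating under the integral sign brings down a factor of $\ln x$:
$$\frac{dJ}{da} = \int_{0}^{1} x^{a} \log{\left(x \right)} \, dx = - \frac{1}{\left(a + 1\right)^{2}}.$$

The integral on the left is $I$, so $I = - \frac{1}{\left(a + 1\right)^{2}}$.

Setting $a = \frac{1}{4}$:
$$I = - \frac{16}{25}.$$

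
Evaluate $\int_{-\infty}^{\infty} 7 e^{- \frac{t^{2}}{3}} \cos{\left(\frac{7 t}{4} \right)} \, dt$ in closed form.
$\frac{7 \sqrt{3} \sqrt{\pi}}{e^{\frac{147}{64}}}$

Define $I(b) = \int_{-\infty}^{\infty} 7 e^{- \frac{t^{2}}{3}} \cos{\left(b t \right)} \, dt$.

Differentiating under the integral sign,
$$I'(b) = \int_{-\infty}^{\infty} - 7 t e^{- \frac{t^{2}}{3}} \sin{\left(b t \right)} \, dt.$$

Integrate $\int_{-\infty}^{\infty} t \sin(b t)\, e^{- \frac{t^{2}}{3}}\, dt$ by parts with $u = \sin(b t)$ and $dv = t\, e^{- \frac{t^{2}}{3}}\, dt$, giving $v = - \frac{3 e^{- \frac{t^{2}}{3}}}{2}$. The boundary term vanishes and
$$\int_{-\infty}^{\infty} t \sin(b t)\, e^{- \frac{t^{2}}{3}}\, dt = \frac{3 b}{2} \int_{-\infty}^{\infty} \cos(b t)\, e^{- \frac{t^{2}}{3}}\, dt,$$
so $I'(b) = - \frac{3 b}{2}\, I(b)$.

This is a separable first-order ODE; solving with the initial condition $I(0) = \int_{-\infty}^{\infty} 7 e^{- \frac{t^{2}}{3}}\,dt = 7 \sqrt{3} \sqrt{\pi}$ gives
$$I(b) = 7 \sqrt{3} \sqrt{\pi} e^{- \frac{3 b^{2}}{4}}.$$

Setting $b = \frac{7}{4}$:
$$I = \frac{7 \sqrt{3} \sqrt{\pi}}{e^{\frac{147}{64}}}.$$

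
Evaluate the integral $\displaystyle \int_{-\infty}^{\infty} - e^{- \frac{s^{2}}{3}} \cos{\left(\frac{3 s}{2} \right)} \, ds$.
$- \frac{\sqrt{3} \sqrt{\pi}}{e^{\frac{27}{16}}}$

Treat the cosine frequency as a parameter and define $I(b) = \int_{-\infty}^{\infty} - e^{- \frac{s^{2}}{3}} \cos{\left(b s \right)} \, ds$.

Differentiating under the integral sign,
$$I'(b) = \int_{-\infty}^{\infty} s e^{- \frac{s^{2}}{3}} \sin{\left(b s \right)} \, ds.$$

Integrate $\int_{-\infty}^{\infty} s \sin(b s)\, e^{- \frac{s^{2}}{3}}\, ds$ by parts with $u = \sin(b s)$ and $dv = s\, e^{- \frac{s^{2}}{3}}\, ds$, giving $v = - \frac{3 e^{- \frac{s^{2}}{3}}}{2}$. The boundary term vanishes and
$$\int_{-\infty}^{\infty} s \sin(b s)\, e^{- \frac{s^{2}}{3}}\, ds = \frac{3 b}{2} \int_{-\infty}^{\infty} \cos(b s)\, e^{- \frac{s^{2}}{3}}\, ds,$$
so $I'(b) = - \frac{3 b}{2}\, I(b)$.

This is a separable first-order ODE; solving with the initial condition $I(0) = \int_{-\infty}^{\infty} - e^{- \frac{s^{2}}{3}}\,ds = - \sqrt{3} \sqrt{\pi}$ gives
$$I(b) = - \sqrt{3} \sqrt{\pi} e^{- \frac{3 b^{2}}{4}}.$$

Setting $b = \frac{3}{2}$:
$$I = - \frac{\sqrt{3} \sqrt{\pi}}{e^{\frac{27}{16}}}.$$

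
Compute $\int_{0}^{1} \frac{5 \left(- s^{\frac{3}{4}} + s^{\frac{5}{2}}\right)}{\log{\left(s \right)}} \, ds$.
$\log{\left(32 \right)}$

Replace the exponent $\frac{5}{2}$ by a parameter $a$: let $I(a) = \int_{0}^{1} \frac{5 \left(- s^{\frac{3}{4}} + s^{a}\right)}{\log{\left(s \right)}} \, ds$.

Since $\dfrac{\partial}{\partial a}\,s^{a} = s^{a} \ln s$, the $\ln s$ in the denominator cancels and
$$\frac{dI}{da} = \int_{0}^{1} 5 s^{a} \, ds = 5 \left[\frac{s^{a+1}}{a+1}\right]_0^1 = \frac{5}{a + 1}.$$

Integrating with respect to $a$ gives $I(a) = \log{\left(\frac{1024 \left(a + 1\right)^{5}}{16807} \right)} + C$.

At $a = \frac{3}{4}$ the integrand is identically $0$, so $I(\frac{3}{4}) = 0$. The closed form gives $0$, hence $C = 0$.

Setting $a = \frac{5}{2}$:
$$I = \log{\left(32 \right)}.$$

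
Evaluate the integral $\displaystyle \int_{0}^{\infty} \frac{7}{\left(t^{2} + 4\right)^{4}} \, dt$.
$\frac{35 \pi}{4096}$

Begin with the known result
$$J(a) = \int_{0}^{\infty} \frac{7}{a^{2} + t^{2}} \, dt = \frac{7 \pi}{2 a}.$$

Differentiating under the integral sign with respect to $a$,
$$\frac{dJ}{da} = \int_{0}^{\infty} - \frac{14 a}{\left(a^{2} + t^{2}\right)^{2}} \, dt = - \frac{7 \pi}{2 a^{2}},$$
so $\int_{0}^{\infty} \frac{7}{\left(a^{2} + t^{2}\right)^{2}} \, dt = \frac{7 \pi}{4 a^{3}}$.

Repeating — each differentiation of $1/(t^2+a^2)^j$ produces $-2ja/(t^2+a^2)^{j+1}$ — and dividing through by $-2ja$ at each step yields, after $3$ differentiations in total,
$$\int_{0}^{\infty} \frac{7}{\left(a^{2} + t^{2}\right)^{4}} \, dt = \frac{35 \pi}{32 a^{7}}.$$

Setting $a = 2$:
$$I = \frac{35 \pi}{4096}.$$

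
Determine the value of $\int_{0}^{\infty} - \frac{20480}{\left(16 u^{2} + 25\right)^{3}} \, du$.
$- \frac{192 \pi}{625}$

Recall the elementary integral
$$J(a) = \int_{0}^{\infty} - \frac{5}{a^{2} + u^{2}} \, du = - \frac{5 \pi}{2 a}.$$

Differentiating under the integral sign with respect to $a$,
$$\frac{dJ}{da} = \int_{0}^{\infty} \frac{10 a}{\left(a^{2} + u^{2}\right)^{2}} \, du = \frac{5 \pi}{2 a^{2}},$$
so $\int_{0}^{\infty} - \frac{5}{\left(a^{2} + u^{2}\right)^{2}} \, du = - \frac{5 \pi}{4 a^{3}}$.

Repeating — each differentiation of $1/(u^2+a^2)^j$ produces $-2ja/(u^2+a^2)^{j+1}$ — and dividing through by $-2ja$ at each step yields, after $2$ differentiations in total,
$$\int_{0}^{\infty} - \frac{5}{\left(a^{2} + u^{2}\right)^{3}} \, du = - \frac{15 \pi}{16 a^{5}}.$$

Setting $a = \frac{5}{4}$:
$$I = - \frac{192 \pi}{625}.$$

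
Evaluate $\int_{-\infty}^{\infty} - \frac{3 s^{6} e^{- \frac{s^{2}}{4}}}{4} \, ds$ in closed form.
$- 180 \sqrt{\pi}$

Start from the elementary integral
$$J(a) = \int_{-\infty}^{\infty} - \frac{3 e^{- a s^{2}}}{4} \, ds = - \frac{3 \sqrt{\pi}}{4 \sqrt{a}}.$$

Differentiating under the integral sign brings down a factor of $(-s^2)$:
$$\frac{dJ}{da} = \int_{-\infty}^{\infty} \frac{3 s^{2} e^{- a s^{2}}}{4} \, ds = \frac{3 \sqrt{\pi}}{8 a^{\frac{3}{2}}}.$$

Repeating $3$ times in total — each differentiation brings down another $(-s^2)$ — gives
$$\frac{d^{3}J}{da^{3}} = \int_{-\infty}^{\infty} \frac{3 s^{6} e^{- a s^{2}}}{4} \, ds = \frac{45 \sqrt{\pi}}{32 a^{\frac{7}{2}}},$$
and the integrand here is $(-1)^{3}$ times the target integrand, so $I = (-1)^{3}\,\frac{d^{3}J}{da^{3}} = - \frac{45 \sqrt{\pi}}{32 a^{\frac{7}{2}}}$.

Setting $a = \frac{1}{4}$:
$$I = - 180 \sqrt{\pi}.$$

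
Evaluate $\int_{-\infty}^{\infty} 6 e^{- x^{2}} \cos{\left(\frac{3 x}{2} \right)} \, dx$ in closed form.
$\frac{6 \sqrt{\pi}}{e^{\frac{9}{16}}}$

Define $I(b) = \int_{-\infty}^{\infty} 6 e^{- x^{2}} \cos{\left(b x \right)} \, dx$.

Differentiating under the integral sign,
$$I'(b) = \int_{-\infty}^{\infty} - 6 x e^{- x^{2}} \sin{\left(b x \right)} \, dx.$$

Integrate $\int_{-\infty}^{\infty} x \sin(b x)\, e^{- x^{2}}\, dx$ by parts with $u = \sin(b x)$ and $dv = x\, e^{- x^{2}}\, dx$, giving $v = - \frac{e^{- x^{2}}}{2}$. The boundary term vanishes and
$$\int_{-\infty}^{\infty} x \sin(b x)\, e^{- x^{2}}\, dx = \frac{b}{2} \int_{-\infty}^{\infty} \cos(b x)\, e^{- x^{2}}\, dx,$$
so $I'(b) = - \frac{b}{2}\, I(b)$.

This is a separable first-order ODE; solving with the initial condition $I(0) = \int_{-\infty}^{\infty} 6 e^{- x^{2}}\,dx = 6 \sqrt{\pi}$ gives
$$I(b) = 6 \sqrt{\pi} e^{- \frac{b^{2}}{4}}.$$

Setting $b = \frac{3}{2}$:
$$I = \frac{6 \sqrt{\pi}}{e^{\frac{9}{16}}}.$$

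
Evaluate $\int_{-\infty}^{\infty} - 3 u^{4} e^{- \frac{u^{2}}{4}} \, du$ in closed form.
$- 72 \sqrt{\pi}$

Begin with the known integral
$$J(a) = \int_{-\infty}^{\infty} - 3 e^{- a u^{2}} \, du = - \frac{3 \sqrt{\pi}}{\sqrt{a}}.$$

Differentiating under the integral sign brings down a factor of $(-u^2)$:
$$\frac{dJ}{da} = \int_{-\infty}^{\infty} 3 u^{2} e^{- a u^{2}} \, du = \frac{3 \sqrt{\pi}}{2 a^{\frac{3}{2}}}.$$

Repeating twice in total — each differentiation brings down another $(-u^2)$ — gives
$$\frac{d^{2}J}{da^{2}} = \int_{-\infty}^{\infty} - 3 u^{4} e^{- a u^{2}} \, du = - \frac{9 \sqrt{\pi}}{4 a^{\frac{5}{2}}},$$
and the integrand here is exactly the target integrand, so $I = - \frac{9 \sqrt{\pi}}{4 a^{\frac{5}{2}}}$.

Setting $a = \frac{1}{4}$:
$$I = - 72 \sqrt{\pi}.$$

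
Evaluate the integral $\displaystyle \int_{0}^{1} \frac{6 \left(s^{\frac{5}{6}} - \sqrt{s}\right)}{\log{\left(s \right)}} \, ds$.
$- \log{\left(\frac{531441}{1771561} \right)}$

Consider the one-parameter family: let $I(a) = \int_{0}^{1} \frac{6 \left(s^{\frac{5}{6}} - s^{a}\right)}{\log{\left(s \right)}} \, ds$.

Since $\dfrac{\partial}{\partial a}\,s^{a} = s^{a} \ln s$, the $\ln s$ in the denominator cancels and
$$\frac{dI}{da} = \int_{0}^{1} -6 s^{a} \, ds = -6 \left[\frac{s^{a+1}}{a+1}\right]_0^1 = - \frac{6}{a + 1}.$$

Integrating with respect to $a$ gives $I(a) = - \log{\left(\frac{46656 \left(a + 1\right)^{6}}{1771561} \right)} + C$.

At $a = \frac{5}{6}$ the integrand is identically $0$, so $I(\frac{5}{6}) = 0$. The closed form gives $0$, hence $C = 0$.

Setting $a = \frac{1}{2}$:
$$I = - \log{\left(\frac{531441}{1771561} \right)}.$$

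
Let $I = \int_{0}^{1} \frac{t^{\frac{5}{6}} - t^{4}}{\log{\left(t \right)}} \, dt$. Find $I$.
$\log{\left(\frac{11}{30} \right)}$

Introduce a parameter $a$ in the exponent: let $I(a) = \int_{0}^{1} \frac{- t^{4} + t^{a}}{\log{\left(t \right)}} \, dt$.

Since $\dfrac{\partial}{\partial a}\,t^{a} = t^{a} \ln t$, the $\ln t$ in the denominator cancels and
$$\frac{dI}{da} = \int_{0}^{1} t^{a} \, dt = \left[\frac{t^{a+1}}{a+1}\right]_0^1 = \frac{1}{a + 1}.$$

Integrating with respect to $a$ gives $I(a) = \log{\left(\frac{a}{5} + \frac{1}{5} \right)} + C$.

At $a = 4$ the integrand is identically $0$, so $I(4) = 0$. The closed form gives $0$, hence $C = 0$.

Setting $a = \frac{5}{6}$:
$$I = \log{\left(\frac{11}{30} \right)}.$$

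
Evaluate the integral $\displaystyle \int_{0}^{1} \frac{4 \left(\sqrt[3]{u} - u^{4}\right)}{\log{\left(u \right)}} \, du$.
$- \log{\left(\frac{50625}{256} \right)}$

Consider the one-parameter family: let $I(a) = \int_{0}^{1} \frac{4 \left(\sqrt[3]{u} - u^{a}\right)}{\log{\left(u \right)}} \, du$.

Since $\dfrac{\partial}{\partial a}\,u^{a} = u^{a} \ln u$, the $\ln u$ in the denominator cancels and
$$\frac{dI}{da} = \int_{0}^{1} -4 u^{a} \, du = -4 \left[\frac{u^{a+1}}{a+1}\right]_0^1 = - \frac{4}{a + 1}.$$

Integrating with respect to $a$ gives $I(a) = - \log{\left(\frac{81 \left(a + 1\right)^{4}}{256} \right)} + C$.

At $a = \frac{1}{3}$ the integrand is identically $0$, so $I(\frac{1}{3}) = 0$. The closed form gives $0$, hence $C = 0$.

Setting $a = 4$:
$$I = - \log{\left(\frac{50625}{256} \right)}.$$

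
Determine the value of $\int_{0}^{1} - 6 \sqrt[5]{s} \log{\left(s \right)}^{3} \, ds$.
$\frac{625}{36}$

Start from the elementary integral
$$J(a) = \int_{0}^{1} - 6 s^{a} \, ds = - \frac{6}{a + 1}.$$

Differentiating under the integral sign brings down a factor of $\ln s$:
$$\frac{dJ}{da} = \int_{0}^{1} - 6 s^{a} \log{\left(s \right)} \, ds = \frac{6}{\left(a + 1\right)^{2}}.$$

Repeating $3$ times in total — each differentiation brings down another $\ln s$ — gives
$$\frac{d^{3}J}{da^{3}} = \int_{0}^{1} - 6 s^{a} \log{\left(s \right)}^{3} \, ds = \frac{36}{\left(a + 1\right)^{4}},$$
and the integrand here is exactly the target integrand, so $I = \frac{36}{\left(a + 1\right)^{4}}$.

Setting $a = \frac{1}{5}$:
$$I = \frac{625}{36}.$$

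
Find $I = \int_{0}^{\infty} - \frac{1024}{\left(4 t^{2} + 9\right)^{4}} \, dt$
$- \frac{80 \pi}{2187}$

Recall the elementary integral
$$J(a) = \int_{0}^{\infty} - \frac{4}{a^{2} + t^{2}} \, dt = - \frac{2 \pi}{a}.$$

Differentiating under the integral sign with respect to $a$,
$$\frac{dJ}{da} = \int_{0}^{\infty} \frac{8 a}{\left(a^{2} + t^{2}\right)^{2}} \, dt = \frac{2 \pi}{a^{2}},$$
so $\int_{0}^{\infty} - \frac{4}{\left(a^{2} + t^{2}\right)^{2}} \, dt = - \frac{\pi}{a^{3}}$.

Repeating — each differentiation of $1/(t^2+a^2)^j$ produces $-2ja/(t^2+a^2)^{j+1}$ — and dividing through by $-2ja$ at each step yields, after $3$ differentiations in total,
$$\int_{0}^{\infty} - \frac{4}{\left(a^{2} + t^{2}\right)^{4}} \, dt = - \frac{5 \pi}{8 a^{7}}.$$

Setting $a = \frac{3}{2}$:
$$I = - \frac{80 \pi}{2187}.$$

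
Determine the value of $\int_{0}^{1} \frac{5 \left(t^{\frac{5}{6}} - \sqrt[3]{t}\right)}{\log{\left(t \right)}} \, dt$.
$- \log{\left(\frac{32768}{161051} \right)}$

Consider the one-parameter family: let $I(a) = \int_{0}^{1} \frac{5 \left(t^{\frac{5}{6}} - t^{a}\right)}{\log{\left(t \right)}} \, dt$.

Since $\dfrac{\partial}{\partial a}\,t^{a} = t^{a} \ln t$, the $\ln t$ in the denominator cancels and
$$\frac{dI}{da} = \int_{0}^{1} -5 t^{a} \, dt = -5 \left[\frac{t^{a+1}}{a+1}\right]_0^1 = - \frac{5}{a + 1}.$$

Integrating with respect to $a$ gives $I(a) = - \log{\left(\frac{7776 \left(a + 1\right)^{5}}{161051} \right)} + C$.

At $a = \frac{5}{6}$ the integrand is identically $0$, so $I(\frac{5}{6}) = 0$. The closed form gives $0$, hence $C = 0$.

Setting $a = \frac{1}{3}$:
$$I = - \log{\left(\frac{32768}{161051} \right)}.$$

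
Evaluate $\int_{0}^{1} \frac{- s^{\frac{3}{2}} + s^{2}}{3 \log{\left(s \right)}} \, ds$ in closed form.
$- \frac{\log{\left(5 \right)}}{3} + \frac{\log{\left(6 \right)}}{3}$

Introduce a parameter $a$ in the exponent: let $I(a) = \int_{0}^{1} \frac{s^{2} - s^{a}}{3 \log{\left(s \right)}} \, ds$.

Since $\dfrac{\partial}{\partial a}\,s^{a} = s^{a} \ln s$, the $\ln s$ in the denominator cancels and
$$\frac{dI}{da} = \int_{0}^{1} - \frac{1}{3} s^{a} \, ds = - \frac{1}{3} \left[\frac{s^{a+1}}{a+1}\right]_0^1 = - \frac{1}{3 a + 3}.$$

Integrating with respect to $a$ gives $I(a) = - \frac{\log{\left(a + 1 \right)}}{3} + \frac{\log{\left(3 \right)}}{3} + C$.

At $a = 2$ the integrand is identically $0$, so $I(2) = 0$. The closed form gives $0$, hence $C = 0$.

Setting $a = \frac{3}{2}$:
$$I = - \frac{\log{\left(5 \right)}}{3} + \frac{\log{\left(6 \right)}}{3}.$$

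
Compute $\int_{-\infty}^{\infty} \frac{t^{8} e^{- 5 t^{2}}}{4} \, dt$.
$\frac{21 \sqrt{5} \sqrt{\pi}}{40000}$

Begin with the known integral
$$J(a) = \int_{-\infty}^{\infty} \frac{e^{- a t^{2}}}{4} \, dt = \frac{\sqrt{\pi}}{4 \sqrt{a}}.$$

Differentiating under the integral sign brings down a factor of $(-t^2)$:
$$\frac{dJ}{da} = \int_{-\infty}^{\infty} - \frac{t^{2} e^{- a t^{2}}}{4} \, dt = - \frac{\sqrt{\pi}}{8 a^{\frac{3}{2}}}.$$

Repeating $4$ times in total — each differentiation brings down another $(-t^2)$ — gives
$$\frac{d^{4}J}{da^{4}} = \int_{-\infty}^{\infty} \frac{t^{8} e^{- a t^{2}}}{4} \, dt = \frac{105 \sqrt{\pi}}{64 a^{\frac{9}{2}}},$$
and the integrand here is exactly the target integrand, so $I = \frac{105 \sqrt{\pi}}{64 a^{\frac{9}{2}}}$.

Setting $a = 5$:
$$I = \frac{21 \sqrt{5} \sqrt{\pi}}{40000}.$$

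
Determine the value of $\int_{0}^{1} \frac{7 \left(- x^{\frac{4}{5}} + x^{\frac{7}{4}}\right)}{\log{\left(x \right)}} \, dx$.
$\log{\left(\frac{1522435234375}{78364164096} \right)}$

Consider the one-parameter family: let $I(a) = \int_{0}^{1} \frac{7 \left(- x^{\frac{4}{5}} + x^{a}\right)}{\log{\left(x \right)}} \, dx$.

Since $\dfrac{\partial}{\partial a}\,x^{a} = x^{a} \ln x$, the $\ln x$ in the denominator cancels and
$$\frac{dI}{da} = \int_{0}^{1} 7 x^{a} \, dx = 7 \left[\frac{x^{a+1}}{a+1}\right]_0^1 = \frac{7}{a + 1}.$$

Integrating with respect to $a$ gives $I(a) = \log{\left(\frac{78125 \left(a + 1\right)^{7}}{4782969} \right)} + C$.

At $a = \frac{4}{5}$ the integrand is identically $0$, so $I(\frac{4}{5}) = 0$. The closed form gives $0$, hence $C = 0$.

Setting $a = \frac{7}{4}$:
$$I = \log{\left(\frac{1522435234375}{78364164096} \right)}.$$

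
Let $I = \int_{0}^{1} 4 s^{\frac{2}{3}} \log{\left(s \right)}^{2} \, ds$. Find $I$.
$\frac{216}{125}$

Start from the elementary integral
$$J(a) = \int_{0}^{1} 4 s^{a} \, ds = \frac{4}{a + 1}.$$

Differentiating under the integral sign brings down a factor of $\ln s$:
$$\frac{dJ}{da} = \int_{0}^{1} 4 s^{a} \log{\left(s \right)} \, ds = - \frac{4}{\left(a + 1\right)^{2}}.$$

Repeating twice in total — each differentiation brings down another $\ln s$ — gives
$$\frac{d^{2}J}{da^{2}} = \int_{0}^{1} 4 s^{a} \log{\left(s \right)}^{2} \, ds = \frac{8}{\left(a + 1\right)^{3}},$$
and the integrand here is exactly the target integrand, so $I = \frac{8}{\left(a + 1\right)^{3}}$.

Setting $a = \frac{2}{3}$:
$$I = \frac{216}{125}.$$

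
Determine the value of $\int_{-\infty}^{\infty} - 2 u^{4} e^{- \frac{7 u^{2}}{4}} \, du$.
$- \frac{48 \sqrt{7} \sqrt{\pi}}{343}$

Start from the elementary integral
$$J(a) = \int_{-\infty}^{\infty} - 2 e^{- a u^{2}} \, du = - \frac{2 \sqrt{\pi}}{\sqrt{a}}.$$

Differentiating under the integral sign brings down a factor of $(-u^2)$:
$$\frac{dJ}{da} = \int_{-\infty}^{\infty} 2 u^{2} e^{- a u^{2}} \, du = \frac{\sqrt{\pi}}{a^{\frac{3}{2}}}.$$

Repeating twice in total — each differentiation brings down another $(-u^2)$ — gives
$$\frac{d^{2}J}{da^{2}} = \int_{-\infty}^{\infty} - 2 u^{4} e^{- a u^{2}} \, du = - \frac{3 \sqrt{\pi}}{2 a^{\frac{5}{2}}},$$
and the integrand here is exactly the target integrand, so $I = - \frac{3 \sqrt{\pi}}{2 a^{\frac{5}{2}}}$.

Setting $a = \frac{7}{4}$:
$$I = - \frac{48 \sqrt{7} \sqrt{\pi}}{343}.$$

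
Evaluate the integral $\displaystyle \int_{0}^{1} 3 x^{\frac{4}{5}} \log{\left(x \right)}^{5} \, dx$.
$- \frac{625000}{59049}$

Start from the elementary integral
$$J(a) = \int_{0}^{1} 3 x^{a} \, dx = \frac{3}{a + 1}.$$

Differentiating under the integral sign brings down a factor of $\ln x$:
$$\frac{dJ}{da} = \int_{0}^{1} 3 x^{a} \log{\left(x \right)} \, dx = - \frac{3}{\left(a + 1\right)^{2}}.$$

Repeating $5$ times in total — each differentiation brings down another $\ln x$ — gives
$$\frac{d^{5}J}{da^{5}} = \int_{0}^{1} 3 x^{a} \log{\left(x \right)}^{5} \, dx = - \frac{360}{\left(a + 1\right)^{6}},$$
and the integrand here is exactly the target integrand, so $I = - \frac{360}{\left(a + 1\right)^{6}}$.

Setting $a = \frac{4}{5}$:
$$I = - \frac{625000}{59049}.$$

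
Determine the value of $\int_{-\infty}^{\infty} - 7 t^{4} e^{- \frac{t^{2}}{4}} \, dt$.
$- 168 \sqrt{\pi}$

Begin with the known integral
$$J(a) = \int_{-\infty}^{\infty} - 7 e^{- a t^{2}} \, dt = - \frac{7 \sqrt{\pi}}{\sqrt{a}}.$$

Differentiating under the integral sign brings down a factor of $(-t^2)$:
$$\frac{dJ}{da} = \int_{-\infty}^{\infty} 7 t^{2} e^{- a t^{2}} \, dt = \frac{7 \sqrt{\pi}}{2 a^{\frac{3}{2}}}.$$

Repeating twice in total — each differentiation brings down another $(-t^2)$ — gives
$$\frac{d^{2}J}{da^{2}} = \int_{-\infty}^{\infty} - 7 t^{4} e^{- a t^{2}} \, dt = - \frac{21 \sqrt{\pi}}{4 a^{\frac{5}{2}}},$$
and the integrand here is exactly the target integrand, so $I = - \frac{21 \sqrt{\pi}}{4 a^{\frac{5}{2}}}$.

Setting $a = \frac{1}{4}$:
$$I = - 168 \sqrt{\pi}.$$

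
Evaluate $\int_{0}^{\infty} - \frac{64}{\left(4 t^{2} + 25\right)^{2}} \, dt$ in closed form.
$- \frac{8 \pi}{125}$

Start from the standard arctangent integral
$$J(a) = \int_{0}^{\infty} - \frac{4}{a^{2} + t^{2}} \, dt = - \frac{2 \pi}{a}.$$

Differentiating under the integral sign with respect to $a$,
$$\frac{dJ}{da} = \int_{0}^{\infty} \frac{8 a}{\left(a^{2} + t^{2}\right)^{2}} \, dt = \frac{2 \pi}{a^{2}},$$
so $\int_{0}^{\infty} - \frac{4}{\left(a^{2} + t^{2}\right)^{2}} \, dt = - \frac{\pi}{a^{3}}$.

Setting $a = \frac{5}{2}$:
$$I = - \frac{8 \pi}{125}.$$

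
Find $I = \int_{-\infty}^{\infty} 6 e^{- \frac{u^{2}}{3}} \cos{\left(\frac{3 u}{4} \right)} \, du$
$\frac{6 \sqrt{3} \sqrt{\pi}}{e^{\frac{27}{64}}}$

Let $b$ denote the cosine frequency and define $I(b) = \int_{-\infty}^{\infty} 6 e^{- \frac{u^{2}}{3}} \cos{\left(b u \right)} \, du$.

Differentiating under the integral sign,
$$I'(b) = \int_{-\infty}^{\infty} - 6 u e^{- \frac{u^{2}}{3}} \sin{\left(b u \right)} \, du.$$

Integrate $\int_{-\infty}^{\infty} u \sin(b u)\, e^{- \frac{u^{2}}{3}}\, du$ by parts with $w = \sin(b u)$ and $dv = u\, e^{- \frac{u^{2}}{3}}\, du$, giving $v = - \frac{3 e^{- \frac{u^{2}}{3}}}{2}$. The boundary term vanishes and
$$\int_{-\infty}^{\infty} u \sin(b u)\, e^{- \frac{u^{2}}{3}}\, du = \frac{3 b}{2} \int_{-\infty}^{\infty} \cos(b u)\, e^{- \frac{u^{2}}{3}}\, du,$$
so $I'(b) = - \frac{3 b}{2}\, I(b)$.

This is a separable first-order ODE; solving with the initial condition $I(0) = \int_{-\infty}^{\infty} 6 e^{- \frac{u^{2}}{3}}\,du = 6 \sqrt{3} \sqrt{\pi}$ gives
$$I(b) = 6 \sqrt{3} \sqrt{\pi} e^{- \frac{3 b^{2}}{4}}.$$

Setting $b = \frac{3}{4}$:
$$I = \frac{6 \sqrt{3} \sqrt{\pi}}{e^{\frac{27}{64}}}.$$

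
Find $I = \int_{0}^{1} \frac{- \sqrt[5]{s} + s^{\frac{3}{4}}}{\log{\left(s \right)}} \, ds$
$- \log{\left(24 \right)} + \log{\left(35 \right)}$

Replace the exponent $\frac{1}{5}$ by a parameter $a$: let $I(a) = \int_{0}^{1} \frac{s^{\frac{3}{4}} - s^{a}}{\log{\left(s \right)}} \, ds$.

Since $\dfrac{\partial}{\partial a}\,s^{a} = s^{a} \ln s$, the $\ln s$ in the denominator cancels and
$$\frac{dI}{da} = \int_{0}^{1} -1 s^{a} \, ds = -1 \left[\frac{s^{a+1}}{a+1}\right]_0^1 = - \frac{1}{a + 1}.$$

Integrating with respect to $a$ gives $I(a) = - \log{\left(\frac{4 a}{7} + \frac{4}{7} \right)} + C$.

At $a = \frac{3}{4}$ the integrand is identically $0$, so $I(\frac{3}{4}) = 0$. The closed form gives $0$, hence $C = 0$.

Setting $a = \frac{1}{5}$:
$$I = - \log{\left(24 \right)} + \log{\left(35 \right)}.$$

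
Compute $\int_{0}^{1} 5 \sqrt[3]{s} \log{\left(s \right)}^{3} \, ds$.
$- \frac{1215}{128}$

Start from the elementary integral
$$J(a) = \int_{0}^{1} 5 s^{a} \, ds = \frac{5}{a + 1}.$$

Differentiating under the integral sign brings down a factor of $\ln s$:
$$\frac{dJ}{da} = \int_{0}^{1} 5 s^{a} \log{\left(s \right)} \, ds = - \frac{5}{\left(a + 1\right)^{2}}.$$

Repeating $3$ times in total — each differentiation brings down another $\ln s$ — gives
$$\frac{d^{3}J}{da^{3}} = \int_{0}^{1} 5 s^{a} \log{\left(s \right)}^{3} \, ds = - \frac{30}{\left(a + 1\right)^{4}},$$
and the integrand here is exactly the target integrand, so $I = - \frac{30}{\left(a + 1\right)^{4}}$.

Setting $a = \frac{1}{3}$:
$$I = - \frac{1215}{128}.$$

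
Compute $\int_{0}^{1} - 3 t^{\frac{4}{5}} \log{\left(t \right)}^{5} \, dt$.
$\frac{625000}{59049}$

Start from the elementary integral
$$J(a) = \int_{0}^{1} - 3 t^{a} \, dt = - \frac{3}{a + 1}.$$

Differentiating under the integral sign brings down a factor of $\ln t$:
$$\frac{dJ}{da} = \int_{0}^{1} - 3 t^{a} \log{\left(t \right)} \, dt = \frac{3}{\left(a + 1\right)^{2}}.$$

Repeating $5$ times in total — each differentiation brings down another $\ln t$ — gives
$$\frac{d^{5}J}{da^{5}} = \int_{0}^{1} - 3 t^{a} \log{\left(t \right)}^{5} \, dt = \frac{360}{\left(a + 1\right)^{6}},$$
and the integrand here is exactly the target integrand, so $I = \frac{360}{\left(a + 1\right)^{6}}$.

Setting $a = \frac{4}{5}$:
$$I = \frac{625000}{59049}.$$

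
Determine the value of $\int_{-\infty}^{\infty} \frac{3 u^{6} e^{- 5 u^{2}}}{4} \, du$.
$\frac{9 \sqrt{5} \sqrt{\pi}}{4000}$

Consider the simpler parametrised integral
$$J(a) = \int_{-\infty}^{\infty} \frac{3 e^{- a u^{2}}}{4} \, du = \frac{3 \sqrt{\pi}}{4 \sqrt{a}}.$$

Differentiating under the integral sign brings down a factor of $(-u^2)$:
$$\frac{dJ}{da} = \int_{-\infty}^{\infty} - \frac{3 u^{2} e^{- a u^{2}}}{4} \, du = - \frac{3 \sqrt{\pi}}{8 a^{\frac{3}{2}}}.$$

Repeating $3$ times in total — each differentiation brings down another $(-u^2)$ — gives
$$\frac{d^{3}J}{da^{3}} = \int_{-\infty}^{\infty} - \frac{3 u^{6} e^{- a u^{2}}}{4} \, du = - \frac{45 \sqrt{\pi}}{32 a^{\frac{7}{2}}},$$
and the integrand here is $(-1)^{3}$ times the target integrand, so $I = (-1)^{3}\,\frac{d^{3}J}{da^{3}} = \frac{45 \sqrt{\pi}}{32 a^{\frac{7}{2}}}$.

Setting $a = 5$:
$$I = \frac{9 \sqrt{5} \sqrt{\pi}}{4000}.$$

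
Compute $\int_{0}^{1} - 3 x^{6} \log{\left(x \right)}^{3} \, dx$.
$\frac{18}{2401}$

Begin with the known integral
$$J(a) = \int_{0}^{1} - 3 x^{a} \, dx = - \frac{3}{a + 1}.$$

Differentiating under the integral sign brings down a factor of $\ln x$:
$$\frac{dJ}{da} = \int_{0}^{1} - 3 x^{a} \log{\left(x \right)} \, dx = \frac{3}{\left(a + 1\right)^{2}}.$$

Repeating $3$ times in total — each differentiation brings down another $\ln x$ — gives
$$\frac{d^{3}J}{da^{3}} = \int_{0}^{1} - 3 x^{a} \log{\left(x \right)}^{3} \, dx = \frac{18}{\left(a + 1\right)^{4}},$$
and the integrand here is exactly the target integrand, so $I = \frac{18}{\left(a + 1\right)^{4}}$.

Setting $a = 6$:
$$I = \frac{18}{2401}.$$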